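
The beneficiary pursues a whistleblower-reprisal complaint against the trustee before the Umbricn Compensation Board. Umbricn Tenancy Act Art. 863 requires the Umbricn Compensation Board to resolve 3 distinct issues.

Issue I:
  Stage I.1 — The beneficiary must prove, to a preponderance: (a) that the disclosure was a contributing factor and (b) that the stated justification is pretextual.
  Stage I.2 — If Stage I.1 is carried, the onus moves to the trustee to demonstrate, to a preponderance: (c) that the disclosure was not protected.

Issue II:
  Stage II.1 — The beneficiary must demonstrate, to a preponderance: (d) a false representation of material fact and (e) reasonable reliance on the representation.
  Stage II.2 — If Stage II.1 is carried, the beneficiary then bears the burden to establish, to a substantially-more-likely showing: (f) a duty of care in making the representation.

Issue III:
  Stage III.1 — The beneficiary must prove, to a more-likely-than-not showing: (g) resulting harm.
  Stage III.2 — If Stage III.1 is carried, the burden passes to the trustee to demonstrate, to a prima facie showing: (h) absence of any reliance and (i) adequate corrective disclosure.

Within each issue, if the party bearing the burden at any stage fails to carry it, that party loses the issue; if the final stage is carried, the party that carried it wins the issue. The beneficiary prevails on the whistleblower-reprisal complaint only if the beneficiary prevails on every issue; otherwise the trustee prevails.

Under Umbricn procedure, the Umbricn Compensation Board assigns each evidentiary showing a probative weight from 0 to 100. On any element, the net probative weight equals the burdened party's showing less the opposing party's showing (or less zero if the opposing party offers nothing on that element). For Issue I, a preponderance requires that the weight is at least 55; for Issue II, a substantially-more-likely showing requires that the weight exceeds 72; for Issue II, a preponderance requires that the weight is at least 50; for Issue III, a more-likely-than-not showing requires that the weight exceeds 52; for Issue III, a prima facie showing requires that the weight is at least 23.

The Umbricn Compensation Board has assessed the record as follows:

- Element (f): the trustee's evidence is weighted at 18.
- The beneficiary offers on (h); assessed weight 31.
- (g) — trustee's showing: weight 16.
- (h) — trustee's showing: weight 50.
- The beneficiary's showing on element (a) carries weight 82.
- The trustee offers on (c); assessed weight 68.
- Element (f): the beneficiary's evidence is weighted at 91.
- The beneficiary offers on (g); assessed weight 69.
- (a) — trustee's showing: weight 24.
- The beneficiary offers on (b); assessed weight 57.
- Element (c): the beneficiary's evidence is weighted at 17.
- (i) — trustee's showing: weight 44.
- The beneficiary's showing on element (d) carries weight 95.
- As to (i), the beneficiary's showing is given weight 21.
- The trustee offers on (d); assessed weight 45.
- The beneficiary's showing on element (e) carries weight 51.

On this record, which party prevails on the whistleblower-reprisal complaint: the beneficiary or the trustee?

— Issue I —
Stage I.1 (beneficiary, a preponderance, weight is at least 55): (a) net 82−24=58 ≥ 55 — meets; (b) 57 ≥ 55 — meets.
  Stage I.1 carried; the burden shifts to the trustee.
Stage I.2 (trustee, a preponderance, weight is at least 55): (c) net 68−17=51 < 55 — fails.
  Stage I.2 not carried; the trustee fails its burden.
The analysis ends at Stage I.2; the beneficiary prevails on this issue.
— Issue II —
At Stage II.1 the beneficiary must meet a preponderance (weight is at least 50): on (d) the weight is 95 less the opposing 45 gives net 50, ≥ 50, so (d) meets the standard; on (e) the weight is 51, which does reach 50, so (e) meets the standard.
  All elements met. The beneficiary retains the burden for Stage II.2.
At Stage II.2 the beneficiary must meet a substantially-more-likely showing (weight exceeds 72): on (f) the weight is 91 less the opposing 18 gives net 73, > 72, so (f) meets the standard.
  The beneficiary carries the last stage.
Every stage carried; the beneficiary prevails on this issue.
— Issue III —
At Stage III.1 the beneficiary must meet a more-likely-than-not showing (weight exceeds 52): on (g) the weight is 69 less the opposing 16 gives net 53, > 52, so (g) meets the standard.
  All elements met. The burden passes to the trustee.
At Stage III.2 the trustee must meet a prima facie showing (weight is at least 23): on (h) the weight is 50 less the opposing 31 gives net 19, which does not reach 23, so (h) does not meet the standard; on (i) the weight is 44 less the opposing 21 gives net 23, which does reach 23, so (i) meets the standard.
  Not every element is met, so the trustee fails to carry Stage III.2.
The analysis ends at Stage III.2; the beneficiary prevails on this issue.
Per-issue: Issue I → beneficiary; Issue II → beneficiary; Issue III → beneficiary. The beneficiary must prevail on every issue; overall, the beneficiary prevails.

beneficiary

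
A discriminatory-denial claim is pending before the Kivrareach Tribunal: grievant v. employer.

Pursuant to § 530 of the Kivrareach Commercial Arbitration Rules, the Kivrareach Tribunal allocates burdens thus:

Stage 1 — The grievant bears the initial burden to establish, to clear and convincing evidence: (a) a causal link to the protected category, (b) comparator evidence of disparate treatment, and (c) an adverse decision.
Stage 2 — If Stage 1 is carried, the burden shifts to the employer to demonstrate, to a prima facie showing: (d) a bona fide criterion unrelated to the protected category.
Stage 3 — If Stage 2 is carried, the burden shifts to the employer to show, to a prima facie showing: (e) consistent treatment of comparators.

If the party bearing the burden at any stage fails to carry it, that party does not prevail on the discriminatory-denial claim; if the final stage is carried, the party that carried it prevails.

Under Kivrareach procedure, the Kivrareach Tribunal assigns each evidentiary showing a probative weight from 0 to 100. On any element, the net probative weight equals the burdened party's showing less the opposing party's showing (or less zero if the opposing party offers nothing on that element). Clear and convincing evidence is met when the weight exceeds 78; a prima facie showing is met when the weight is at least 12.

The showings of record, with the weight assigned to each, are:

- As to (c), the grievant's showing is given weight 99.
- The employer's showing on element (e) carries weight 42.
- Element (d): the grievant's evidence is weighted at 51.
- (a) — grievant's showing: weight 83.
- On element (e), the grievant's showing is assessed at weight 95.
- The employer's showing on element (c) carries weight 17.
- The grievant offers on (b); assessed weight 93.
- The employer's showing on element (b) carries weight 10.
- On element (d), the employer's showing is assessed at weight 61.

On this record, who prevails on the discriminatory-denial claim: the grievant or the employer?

grievant

Stage 1 (grievant, clear and convincing evidence, weight exceeds 78): (a) 83 > 78 — meets; (b) net 93−10=83 > 78 — meets; (c) net 99−17=82 > 78 — meets.
  All elements met. The burden passes to the employer.
Stage 2 (employer, a prima facie showing, weight is at least 12): (d) net 61−51=10 < 12 — fails.
  The employer does not carry Stage 2.
The grievant prevails.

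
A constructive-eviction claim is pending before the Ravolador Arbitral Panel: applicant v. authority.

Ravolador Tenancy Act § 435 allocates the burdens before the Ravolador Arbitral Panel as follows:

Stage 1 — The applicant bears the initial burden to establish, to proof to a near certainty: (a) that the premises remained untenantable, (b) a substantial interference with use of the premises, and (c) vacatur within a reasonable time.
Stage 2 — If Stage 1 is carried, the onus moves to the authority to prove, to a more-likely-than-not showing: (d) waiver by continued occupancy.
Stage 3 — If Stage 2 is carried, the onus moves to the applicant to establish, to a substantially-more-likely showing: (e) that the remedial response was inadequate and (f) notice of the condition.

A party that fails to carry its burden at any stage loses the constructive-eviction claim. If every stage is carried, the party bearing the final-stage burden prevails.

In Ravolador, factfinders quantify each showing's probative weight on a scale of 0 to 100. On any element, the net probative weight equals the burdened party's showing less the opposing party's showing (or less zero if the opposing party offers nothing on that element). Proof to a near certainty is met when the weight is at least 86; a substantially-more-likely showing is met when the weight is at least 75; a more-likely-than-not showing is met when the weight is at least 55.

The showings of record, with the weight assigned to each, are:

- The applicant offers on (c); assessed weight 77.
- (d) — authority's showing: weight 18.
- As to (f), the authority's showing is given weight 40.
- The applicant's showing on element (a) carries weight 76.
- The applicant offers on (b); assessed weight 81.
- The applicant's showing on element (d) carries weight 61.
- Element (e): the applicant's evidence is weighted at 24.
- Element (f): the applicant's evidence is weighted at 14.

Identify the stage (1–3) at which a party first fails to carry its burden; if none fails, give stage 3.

stage 1

At Stage 1 the applicant must meet proof to a near certainty (weight is at least 86): on (a) the weight is 76, which does not reach 86, so (a) does not meet the standard; on (b) the weight is 81, which does not reach 86, so (b) does not meet the standard; on (c) the weight is 77, < 86, so (c) does not meet the standard.
  Not every element is met, so the applicant fails to carry Stage 1.
So the authority prevails.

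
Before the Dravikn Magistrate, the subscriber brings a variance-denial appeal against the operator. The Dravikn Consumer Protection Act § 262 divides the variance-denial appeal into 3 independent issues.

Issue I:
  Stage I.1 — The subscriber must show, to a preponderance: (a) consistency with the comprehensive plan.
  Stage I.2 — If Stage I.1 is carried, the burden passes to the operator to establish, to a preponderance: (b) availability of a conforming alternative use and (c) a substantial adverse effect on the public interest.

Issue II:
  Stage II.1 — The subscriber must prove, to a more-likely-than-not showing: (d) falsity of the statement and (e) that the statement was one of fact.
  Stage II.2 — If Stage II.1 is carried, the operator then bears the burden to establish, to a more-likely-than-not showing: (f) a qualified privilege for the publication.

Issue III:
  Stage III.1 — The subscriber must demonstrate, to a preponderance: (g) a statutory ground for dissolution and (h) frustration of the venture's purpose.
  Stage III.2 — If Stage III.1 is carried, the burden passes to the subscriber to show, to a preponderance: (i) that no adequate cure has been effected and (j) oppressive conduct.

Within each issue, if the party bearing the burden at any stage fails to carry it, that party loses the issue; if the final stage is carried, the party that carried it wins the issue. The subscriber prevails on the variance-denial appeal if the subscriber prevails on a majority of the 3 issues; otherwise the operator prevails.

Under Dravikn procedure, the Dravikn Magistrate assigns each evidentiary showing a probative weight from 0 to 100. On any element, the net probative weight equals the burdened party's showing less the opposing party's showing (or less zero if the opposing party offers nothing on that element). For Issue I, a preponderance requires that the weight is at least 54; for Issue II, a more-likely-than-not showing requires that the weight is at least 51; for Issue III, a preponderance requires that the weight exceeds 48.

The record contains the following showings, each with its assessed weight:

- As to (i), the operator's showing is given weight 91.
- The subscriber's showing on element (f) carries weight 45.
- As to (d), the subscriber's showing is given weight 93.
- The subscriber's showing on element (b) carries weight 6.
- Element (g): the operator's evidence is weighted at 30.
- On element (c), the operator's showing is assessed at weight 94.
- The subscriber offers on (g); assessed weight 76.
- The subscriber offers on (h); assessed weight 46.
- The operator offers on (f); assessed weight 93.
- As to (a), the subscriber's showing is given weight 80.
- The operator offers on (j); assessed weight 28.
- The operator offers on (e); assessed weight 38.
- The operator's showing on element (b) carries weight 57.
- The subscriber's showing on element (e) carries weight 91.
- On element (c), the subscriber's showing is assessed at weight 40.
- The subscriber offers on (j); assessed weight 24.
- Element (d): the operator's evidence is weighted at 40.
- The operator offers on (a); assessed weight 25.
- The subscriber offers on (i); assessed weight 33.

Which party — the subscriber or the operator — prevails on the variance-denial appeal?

subscriber

— Issue I —
At Stage I.1 the subscriber must meet a preponderance (weight is at least 54): on (a) the weight is 80 less the opposing 25 gives net 55, which does reach 54, so (a) meets the standard.
  Stage I.1 carried; the burden shifts to the operator.
At Stage I.2 the operator must meet a preponderance (weight is at least 54): on (b) the weight is 57 less the opposing 6 gives net 51, < 54, so (b) does not meet the standard; on (c) the weight is 94 less the opposing 40 gives net 54, ≥ 54, so (c) meets the standard.
  Not every element is met, so the operator fails to carry Stage I.2.
The subscriber prevails on this issue.
— Issue II —
Stage II.1 (subscriber, a more-likely-than-not showing, weight is at least 51): (d) net 93−40=53 ≥ 51 — meets; (e) net 91−38=53 ≥ 51 — meets.
  All elements met. The burden passes to the operator.
Stage II.2 (operator, a more-likely-than-not showing, weight is at least 51): (f) net 93−45=48 < 51 — fails.
  Stage II.2 not carried; the operator fails its burden.
The analysis ends at Stage II.2; the subscriber prevails on this issue.
— Issue III —
At Stage III.1 the subscriber must meet a preponderance (weight exceeds 48): on (g) the weight is 76 less the opposing 30 gives net 46, which does not exceed 48, so (g) does not meet the standard; on (h) the weight is 46, ≤ 48, so (h) does not meet the standard.
  The subscriber does not carry Stage III.1.
The analysis ends at Stage III.1; the operator prevails on this issue.
Per-issue: Issue I → subscriber; Issue II → subscriber; Issue III → operator. The subscriber must prevail on a majority of issues; overall, the subscriber prevails.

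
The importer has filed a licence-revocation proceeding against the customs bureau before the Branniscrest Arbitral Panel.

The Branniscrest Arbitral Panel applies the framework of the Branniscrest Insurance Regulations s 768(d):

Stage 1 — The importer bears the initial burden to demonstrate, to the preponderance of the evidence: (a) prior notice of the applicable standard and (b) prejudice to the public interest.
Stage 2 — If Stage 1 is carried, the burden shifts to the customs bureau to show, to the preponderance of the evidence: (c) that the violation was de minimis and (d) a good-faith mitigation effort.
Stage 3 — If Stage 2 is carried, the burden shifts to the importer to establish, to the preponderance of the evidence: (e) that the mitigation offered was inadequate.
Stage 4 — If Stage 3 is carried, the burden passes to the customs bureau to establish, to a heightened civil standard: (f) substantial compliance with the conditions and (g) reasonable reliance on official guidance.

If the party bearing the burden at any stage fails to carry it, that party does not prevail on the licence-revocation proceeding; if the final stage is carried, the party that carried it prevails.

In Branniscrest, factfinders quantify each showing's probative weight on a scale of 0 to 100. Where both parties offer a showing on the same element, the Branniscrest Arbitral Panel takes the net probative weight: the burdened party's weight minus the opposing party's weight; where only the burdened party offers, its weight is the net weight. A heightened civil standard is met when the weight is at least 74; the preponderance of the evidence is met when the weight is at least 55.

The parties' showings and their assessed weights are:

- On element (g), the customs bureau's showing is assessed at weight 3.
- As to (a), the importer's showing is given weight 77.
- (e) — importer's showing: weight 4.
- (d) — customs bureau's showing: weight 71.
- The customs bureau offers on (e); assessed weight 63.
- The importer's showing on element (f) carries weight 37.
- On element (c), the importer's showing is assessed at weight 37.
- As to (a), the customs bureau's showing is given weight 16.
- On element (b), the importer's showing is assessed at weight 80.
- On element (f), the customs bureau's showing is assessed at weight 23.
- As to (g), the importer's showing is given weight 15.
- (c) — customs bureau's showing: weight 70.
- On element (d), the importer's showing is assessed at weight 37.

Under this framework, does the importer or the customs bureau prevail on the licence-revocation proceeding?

Stage 1 (importer, the preponderance of the evidence, weight is at least 55): (a) net 77−16=61 ≥ 55 — meets; (b) 80 ≥ 55 — meets.
  Stage 1 is satisfied; the onus moves to the customs bureau.
Stage 2 (customs bureau, the preponderance of the evidence, weight is at least 55): (c) net 70−37=33 < 55 — fails; (d) net 71−37=34 < 55 — fails.
  Stage 2 not carried; the customs bureau fails its burden.
The importer prevails.

importer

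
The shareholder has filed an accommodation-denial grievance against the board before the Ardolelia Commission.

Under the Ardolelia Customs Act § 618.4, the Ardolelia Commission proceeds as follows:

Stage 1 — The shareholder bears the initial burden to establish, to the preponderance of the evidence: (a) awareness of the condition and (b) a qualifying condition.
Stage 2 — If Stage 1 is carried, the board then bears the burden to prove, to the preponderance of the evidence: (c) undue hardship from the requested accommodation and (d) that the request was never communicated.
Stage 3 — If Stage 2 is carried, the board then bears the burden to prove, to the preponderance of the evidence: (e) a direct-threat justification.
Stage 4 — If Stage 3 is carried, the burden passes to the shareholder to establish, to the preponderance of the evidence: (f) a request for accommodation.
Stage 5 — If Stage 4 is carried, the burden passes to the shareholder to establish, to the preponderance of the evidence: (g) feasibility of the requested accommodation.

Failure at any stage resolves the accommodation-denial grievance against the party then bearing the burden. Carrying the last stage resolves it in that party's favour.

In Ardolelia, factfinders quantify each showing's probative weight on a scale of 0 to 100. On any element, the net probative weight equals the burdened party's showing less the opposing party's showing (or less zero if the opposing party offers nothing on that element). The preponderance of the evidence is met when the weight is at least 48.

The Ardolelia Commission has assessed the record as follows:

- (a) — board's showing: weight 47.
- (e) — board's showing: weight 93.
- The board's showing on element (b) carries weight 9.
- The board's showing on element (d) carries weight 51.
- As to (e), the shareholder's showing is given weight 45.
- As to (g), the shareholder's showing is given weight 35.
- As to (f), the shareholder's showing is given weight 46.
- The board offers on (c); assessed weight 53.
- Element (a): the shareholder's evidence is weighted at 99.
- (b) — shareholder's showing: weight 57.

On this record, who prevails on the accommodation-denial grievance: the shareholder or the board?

At Stage 1 the shareholder must meet the preponderance of the evidence (weight is at least 48): on (a) the weight is 99 less the opposing 47 gives net 52, ≥ 48, so (a) meets the standard; on (b) the weight is 57 less the opposing 9 gives net 48, ≥ 48, so (b) meets the standard.
  Stage 1 is satisfied; the onus moves to the board.
At Stage 2 the board must meet the preponderance of the evidence (weight is at least 48): on (c) the weight is 53, ≥ 48, so (c) meets the standard; on (d) the weight is 51, ≥ 48, so (d) meets the standard.
  Stage 2 carried; the burden remains with the board.
At Stage 3 the board must meet the preponderance of the evidence (weight is at least 48): on (e) the weight is 93 less the opposing 45 gives net 48, which does reach 48, so (e) meets the standard.
  The board carries Stage 3; the shareholder now bears the burden.
At Stage 4 the shareholder must meet the preponderance of the evidence (weight is at least 48): on (f) the weight is 46, which does not reach 48, so (f) does not meet the standard.
  The shareholder does not carry Stage 4.
So the board prevails.

board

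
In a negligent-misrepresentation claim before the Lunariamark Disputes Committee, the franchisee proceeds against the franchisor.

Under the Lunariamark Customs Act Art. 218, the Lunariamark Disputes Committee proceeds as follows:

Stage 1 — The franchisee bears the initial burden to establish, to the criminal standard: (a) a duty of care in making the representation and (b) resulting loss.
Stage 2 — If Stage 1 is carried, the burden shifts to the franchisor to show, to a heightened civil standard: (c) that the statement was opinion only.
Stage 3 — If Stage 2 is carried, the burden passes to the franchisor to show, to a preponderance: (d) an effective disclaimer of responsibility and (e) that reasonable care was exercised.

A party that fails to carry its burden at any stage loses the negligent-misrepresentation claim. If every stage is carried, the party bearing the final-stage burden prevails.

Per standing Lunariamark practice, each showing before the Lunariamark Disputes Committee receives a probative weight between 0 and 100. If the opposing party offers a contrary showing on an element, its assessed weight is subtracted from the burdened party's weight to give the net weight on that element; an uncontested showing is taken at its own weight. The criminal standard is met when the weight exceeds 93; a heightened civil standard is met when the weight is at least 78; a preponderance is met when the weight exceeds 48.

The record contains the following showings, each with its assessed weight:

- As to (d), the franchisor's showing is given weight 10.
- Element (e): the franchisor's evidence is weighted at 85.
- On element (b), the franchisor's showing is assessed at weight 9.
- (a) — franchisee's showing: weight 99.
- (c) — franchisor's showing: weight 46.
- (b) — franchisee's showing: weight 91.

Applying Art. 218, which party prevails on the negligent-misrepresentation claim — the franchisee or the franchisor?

At Stage 1 the franchisee must meet the criminal standard (weight exceeds 93): on (a) the weight is 99, > 93, so (a) meets the standard; on (b) the weight is 91 less the opposing 9 gives net 82, which does not exceed 93, so (b) does not meet the standard.
  The franchisee does not carry Stage 1.
The franchisor prevails.

franchisor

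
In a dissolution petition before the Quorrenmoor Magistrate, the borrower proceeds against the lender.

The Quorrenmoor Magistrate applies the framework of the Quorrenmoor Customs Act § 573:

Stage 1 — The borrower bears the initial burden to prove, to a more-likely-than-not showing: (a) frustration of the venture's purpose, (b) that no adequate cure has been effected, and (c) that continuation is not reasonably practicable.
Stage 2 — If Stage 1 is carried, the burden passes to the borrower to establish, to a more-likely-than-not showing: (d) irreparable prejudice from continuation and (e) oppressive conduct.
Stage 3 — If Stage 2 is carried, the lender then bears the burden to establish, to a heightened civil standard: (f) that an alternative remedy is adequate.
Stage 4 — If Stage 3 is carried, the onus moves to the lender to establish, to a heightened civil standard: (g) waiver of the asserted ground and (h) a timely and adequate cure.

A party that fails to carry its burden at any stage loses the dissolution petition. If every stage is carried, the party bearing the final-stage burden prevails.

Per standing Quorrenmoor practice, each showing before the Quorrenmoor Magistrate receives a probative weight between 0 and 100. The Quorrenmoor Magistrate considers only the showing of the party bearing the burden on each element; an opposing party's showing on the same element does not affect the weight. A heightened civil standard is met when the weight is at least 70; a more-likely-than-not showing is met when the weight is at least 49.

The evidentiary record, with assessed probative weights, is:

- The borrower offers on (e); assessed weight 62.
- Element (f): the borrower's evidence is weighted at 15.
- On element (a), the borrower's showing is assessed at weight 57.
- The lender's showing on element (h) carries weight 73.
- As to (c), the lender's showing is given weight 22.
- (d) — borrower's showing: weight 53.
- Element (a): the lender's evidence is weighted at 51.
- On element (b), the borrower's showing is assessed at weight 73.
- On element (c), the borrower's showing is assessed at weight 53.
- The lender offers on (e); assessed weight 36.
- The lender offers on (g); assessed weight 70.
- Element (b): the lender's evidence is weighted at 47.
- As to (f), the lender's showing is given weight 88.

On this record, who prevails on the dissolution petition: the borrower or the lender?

Stage 1 — burden on borrower; standard: a more-likely-than-not showing (weight is at least 49).
    (a): 57 (lender's 51 disregarded) ≥ 49 [met]
    (b): 73 (lender's 47 disregarded) ≥ 49 [met]
    (c): 53 (lender's 22 disregarded) ≥ 49 [met]
  Stage 1 is satisfied; the borrower continues to bear the burden.
Stage 2 — burden on borrower; standard: a more-likely-than-not showing (weight is at least 49).
    (d): 53 ≥ 49 [met]
    (e): 62 (lender's 36 disregarded) ≥ 49 [met]
  Stage 2 is satisfied; the onus moves to the lender.
Stage 3 — burden on lender; standard: a heightened civil standard (weight is at least 70).
    (f): 88 (borrower's 15 disregarded) ≥ 70 [met]
  Stage 3 carried; the burden remains with the lender.
Stage 4 — burden on lender; standard: a heightened civil standard (weight is at least 70).
    (g): 70 ≥ 70 [met]
    (h): 73 ≥ 70 [met]
  The lender carries the last stage.
With every stage satisfied, the lender prevails.

lender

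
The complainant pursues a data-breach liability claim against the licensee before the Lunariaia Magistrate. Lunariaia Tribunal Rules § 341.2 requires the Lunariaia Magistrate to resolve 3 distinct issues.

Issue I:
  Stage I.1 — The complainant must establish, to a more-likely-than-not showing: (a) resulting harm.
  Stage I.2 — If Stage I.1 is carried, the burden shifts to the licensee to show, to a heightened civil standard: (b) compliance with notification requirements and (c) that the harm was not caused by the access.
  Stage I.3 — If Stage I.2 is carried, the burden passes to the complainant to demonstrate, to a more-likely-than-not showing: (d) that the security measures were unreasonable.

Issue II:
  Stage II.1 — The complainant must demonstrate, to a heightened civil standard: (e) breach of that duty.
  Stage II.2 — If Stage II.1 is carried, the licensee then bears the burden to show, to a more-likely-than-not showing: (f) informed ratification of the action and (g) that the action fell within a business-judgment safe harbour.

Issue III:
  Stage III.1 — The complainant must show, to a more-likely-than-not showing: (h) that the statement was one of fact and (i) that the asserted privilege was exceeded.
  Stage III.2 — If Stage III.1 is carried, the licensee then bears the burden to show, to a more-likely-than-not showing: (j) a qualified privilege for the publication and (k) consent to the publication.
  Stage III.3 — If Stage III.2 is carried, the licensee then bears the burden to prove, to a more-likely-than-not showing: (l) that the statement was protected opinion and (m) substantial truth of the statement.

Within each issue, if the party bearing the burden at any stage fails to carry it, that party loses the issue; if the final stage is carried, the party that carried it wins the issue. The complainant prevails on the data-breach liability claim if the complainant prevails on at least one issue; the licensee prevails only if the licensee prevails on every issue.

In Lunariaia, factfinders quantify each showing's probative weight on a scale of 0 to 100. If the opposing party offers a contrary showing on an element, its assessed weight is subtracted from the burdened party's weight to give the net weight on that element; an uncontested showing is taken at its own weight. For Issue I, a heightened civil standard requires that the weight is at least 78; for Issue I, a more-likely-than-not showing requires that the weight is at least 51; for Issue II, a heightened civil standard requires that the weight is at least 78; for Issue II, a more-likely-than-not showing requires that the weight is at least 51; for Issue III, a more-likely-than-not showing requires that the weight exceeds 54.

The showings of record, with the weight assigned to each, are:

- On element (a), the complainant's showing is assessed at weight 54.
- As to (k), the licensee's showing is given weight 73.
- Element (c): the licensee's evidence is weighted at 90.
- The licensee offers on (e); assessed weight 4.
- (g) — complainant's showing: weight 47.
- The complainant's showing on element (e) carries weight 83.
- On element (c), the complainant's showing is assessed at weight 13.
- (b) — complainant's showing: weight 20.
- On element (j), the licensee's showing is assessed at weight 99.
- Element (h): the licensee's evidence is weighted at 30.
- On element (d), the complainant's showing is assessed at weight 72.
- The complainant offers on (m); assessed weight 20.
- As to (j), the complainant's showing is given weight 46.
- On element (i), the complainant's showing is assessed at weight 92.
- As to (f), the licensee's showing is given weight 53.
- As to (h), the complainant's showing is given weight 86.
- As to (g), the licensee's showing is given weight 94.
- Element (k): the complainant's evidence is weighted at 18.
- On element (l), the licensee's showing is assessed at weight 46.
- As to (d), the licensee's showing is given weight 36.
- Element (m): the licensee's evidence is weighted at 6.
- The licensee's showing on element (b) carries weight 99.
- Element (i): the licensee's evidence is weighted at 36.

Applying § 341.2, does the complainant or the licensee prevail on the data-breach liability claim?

— Issue I —
Stage I.1 — burden on complainant; standard: a more-likely-than-not showing (weight is at least 51).
    (a): 54 ≥ 51 [met]
  Stage I.1 carried; the burden shifts to the licensee.
Stage I.2 — burden on licensee; standard: a heightened civil standard (weight is at least 78).
    (b): 99 − 20 = 79 ≥ 78 [met]
    (c): 90 − 13 = 77 < 78 [not met]
  Not every element is met, so the licensee fails to carry Stage I.2.
The analysis ends at Stage I.2; the complainant prevails on this issue.
— Issue II —
Stage II.1 — burden on complainant; standard: a heightened civil standard (weight is at least 78).
    (e): 83 − 4 = 79 ≥ 78 [met]
  All elements met. The burden passes to the licensee.
Stage II.2 — burden on licensee; standard: a more-likely-than-not showing (weight is at least 51).
    (f): 53 ≥ 51 [met]
    (g): 94 − 47 = 47 < 51 [not met]
  Not every element is met, so the licensee fails to carry Stage II.2.
So the complainant prevails on this issue.
— Issue III —
At Stage III.1 the complainant must meet a more-likely-than-not showing (weight exceeds 54): on (h) the weight is 86 less the opposing 30 gives net 56, > 54, so (h) meets the standard; on (i) the weight is 92 less the opposing 36 gives net 56, which does exceed 54, so (i) meets the standard.
  The complainant carries Stage III.1; the licensee now bears the burden.
At Stage III.2 the licensee must meet a more-likely-than-not showing (weight exceeds 54): on (j) the weight is 99 less the opposing 46 gives net 53, ≤ 54, so (j) does not meet the standard; on (k) the weight is 73 less the opposing 18 gives net 55, which does exceed 54, so (k) meets the standard.
  Stage III.2 not carried; the licensee fails its burden.
So the complainant prevails on this issue.
Per-issue: Issue I → complainant; Issue II → complainant; Issue III → complainant. The complainant must prevail on at least one issue; overall, the complainant prevails.

complainant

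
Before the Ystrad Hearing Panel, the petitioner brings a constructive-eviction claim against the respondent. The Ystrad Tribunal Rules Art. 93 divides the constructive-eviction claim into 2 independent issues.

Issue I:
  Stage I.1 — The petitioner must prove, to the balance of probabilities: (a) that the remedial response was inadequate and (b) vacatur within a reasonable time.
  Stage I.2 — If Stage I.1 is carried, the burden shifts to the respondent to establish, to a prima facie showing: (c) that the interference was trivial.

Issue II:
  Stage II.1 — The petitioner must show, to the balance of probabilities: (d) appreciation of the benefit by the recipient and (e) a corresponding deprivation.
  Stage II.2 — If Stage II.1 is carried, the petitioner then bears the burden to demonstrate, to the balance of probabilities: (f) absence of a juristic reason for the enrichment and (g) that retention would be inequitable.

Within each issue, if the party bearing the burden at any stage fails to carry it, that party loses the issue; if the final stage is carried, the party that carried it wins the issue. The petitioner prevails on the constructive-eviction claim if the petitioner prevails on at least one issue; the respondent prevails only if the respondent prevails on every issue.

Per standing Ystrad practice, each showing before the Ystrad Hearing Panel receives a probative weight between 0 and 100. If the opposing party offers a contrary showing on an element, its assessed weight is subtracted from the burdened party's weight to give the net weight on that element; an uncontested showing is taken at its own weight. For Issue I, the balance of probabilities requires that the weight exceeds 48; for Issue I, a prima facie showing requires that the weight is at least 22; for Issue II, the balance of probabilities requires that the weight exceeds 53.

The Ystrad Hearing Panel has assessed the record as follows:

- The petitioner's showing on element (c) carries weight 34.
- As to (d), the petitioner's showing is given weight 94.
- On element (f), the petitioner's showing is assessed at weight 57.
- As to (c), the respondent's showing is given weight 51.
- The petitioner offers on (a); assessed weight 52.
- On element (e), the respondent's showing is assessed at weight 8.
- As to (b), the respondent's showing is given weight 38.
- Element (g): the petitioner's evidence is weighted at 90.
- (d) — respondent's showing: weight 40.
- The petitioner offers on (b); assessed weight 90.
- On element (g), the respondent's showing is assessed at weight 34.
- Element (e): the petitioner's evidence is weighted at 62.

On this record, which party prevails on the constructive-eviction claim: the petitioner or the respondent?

petitioner

— Issue I —
At Stage I.1 the petitioner must meet the balance of probabilities (weight exceeds 48): on (a) the weight is 52, > 48, so (a) meets the standard; on (b) the weight is 90 less the opposing 38 gives net 52, which does exceed 48, so (b) meets the standard.
  Stage I.1 is satisfied; the onus moves to the respondent.
At Stage I.2 the respondent must meet a prima facie showing (weight is at least 22): on (c) the weight is 51 less the opposing 34 gives net 17, < 22, so (c) does not meet the standard.
  Stage I.2 not carried; the respondent fails its burden.
The petitioner prevails on this issue.
— Issue II —
Stage II.1 (petitioner, the balance of probabilities, weight exceeds 53): (d) net 94−40=54 > 53 — meets; (e) net 62−8=54 > 53 — meets.
  All elements met. The petitioner retains the burden for Stage II.2.
Stage II.2 (petitioner, the balance of probabilities, weight exceeds 53): (f) 57 > 53 — meets; (g) net 90−34=56 > 53 — meets.
  All elements met at the final stage.
With every stage satisfied, the petitioner prevails on this issue.
Per-issue: Issue I → petitioner; Issue II → petitioner. The petitioner must prevail on at least one issue; overall, the petitioner prevails.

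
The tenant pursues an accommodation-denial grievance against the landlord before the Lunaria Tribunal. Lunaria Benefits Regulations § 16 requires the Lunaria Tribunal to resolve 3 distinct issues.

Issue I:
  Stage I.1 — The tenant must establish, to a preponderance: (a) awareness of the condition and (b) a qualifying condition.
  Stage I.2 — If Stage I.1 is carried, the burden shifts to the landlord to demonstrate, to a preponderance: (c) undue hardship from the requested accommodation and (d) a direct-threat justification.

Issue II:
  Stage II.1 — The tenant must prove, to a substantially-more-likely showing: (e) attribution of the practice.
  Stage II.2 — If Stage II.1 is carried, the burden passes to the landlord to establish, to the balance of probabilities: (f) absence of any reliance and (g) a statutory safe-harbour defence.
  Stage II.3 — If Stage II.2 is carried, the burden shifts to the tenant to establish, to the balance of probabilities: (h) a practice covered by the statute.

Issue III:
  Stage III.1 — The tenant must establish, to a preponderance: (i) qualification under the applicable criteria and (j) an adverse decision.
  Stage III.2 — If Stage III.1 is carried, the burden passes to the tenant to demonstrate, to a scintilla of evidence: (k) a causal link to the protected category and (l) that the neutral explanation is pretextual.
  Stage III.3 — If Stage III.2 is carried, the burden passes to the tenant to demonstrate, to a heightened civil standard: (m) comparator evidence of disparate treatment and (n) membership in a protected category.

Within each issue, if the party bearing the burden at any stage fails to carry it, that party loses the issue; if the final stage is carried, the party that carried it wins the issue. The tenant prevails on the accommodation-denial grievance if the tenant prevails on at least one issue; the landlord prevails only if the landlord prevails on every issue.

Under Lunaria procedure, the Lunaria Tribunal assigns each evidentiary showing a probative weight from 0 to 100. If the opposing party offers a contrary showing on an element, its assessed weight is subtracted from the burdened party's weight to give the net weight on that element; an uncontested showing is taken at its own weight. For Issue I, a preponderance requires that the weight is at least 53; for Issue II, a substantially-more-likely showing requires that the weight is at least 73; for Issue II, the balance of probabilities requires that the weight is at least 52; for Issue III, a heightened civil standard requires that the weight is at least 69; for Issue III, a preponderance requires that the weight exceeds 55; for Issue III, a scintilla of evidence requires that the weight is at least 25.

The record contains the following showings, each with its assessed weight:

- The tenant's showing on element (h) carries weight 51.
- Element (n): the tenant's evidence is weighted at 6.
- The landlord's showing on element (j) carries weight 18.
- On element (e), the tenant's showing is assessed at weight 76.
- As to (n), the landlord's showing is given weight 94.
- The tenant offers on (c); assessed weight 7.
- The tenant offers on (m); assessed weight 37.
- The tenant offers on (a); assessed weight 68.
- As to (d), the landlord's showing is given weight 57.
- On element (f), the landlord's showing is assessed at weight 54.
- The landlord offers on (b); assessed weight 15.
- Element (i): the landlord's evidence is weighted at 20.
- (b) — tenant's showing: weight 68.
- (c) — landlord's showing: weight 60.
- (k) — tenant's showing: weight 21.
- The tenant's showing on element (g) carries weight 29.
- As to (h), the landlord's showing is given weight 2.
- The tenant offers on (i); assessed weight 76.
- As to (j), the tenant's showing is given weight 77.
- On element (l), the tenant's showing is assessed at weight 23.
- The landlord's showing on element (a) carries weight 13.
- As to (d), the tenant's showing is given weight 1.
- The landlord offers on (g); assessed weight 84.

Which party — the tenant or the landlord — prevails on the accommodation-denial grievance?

landlord

— Issue I —
Stage I.1 — burden on tenant; standard: a preponderance (weight is at least 53).
    (a): 68 − 13 = 55 ≥ 53 [met]
    (b): 68 − 15 = 53 ≥ 53 [met]
  Stage I.1 carried; the burden shifts to the landlord.
Stage I.2 — burden on landlord; standard: a preponderance (weight is at least 53).
    (c): 60 − 7 = 53 ≥ 53 [met]
    (d): 57 − 1 = 56 ≥ 53 [met]
  The landlord carries the last stage.
With every stage satisfied, the landlord prevails on this issue.
— Issue II —
Stage II.1 — burden on tenant; standard: a substantially-more-likely showing (weight is at least 73).
    (e): 76 ≥ 73 [met]
  The tenant carries Stage II.1; the landlord now bears the burden.
Stage II.2 — burden on landlord; standard: the balance of probabilities (weight is at least 52).
    (f): 54 ≥ 52 [met]
    (g): 84 − 29 = 55 ≥ 52 [met]
  All elements met. The burden passes to the tenant.
Stage II.3 — burden on tenant; standard: the balance of probabilities (weight is at least 52).
    (h): 51 − 2 = 49 < 52 [not met]
  Not every element is met, so the tenant fails to carry Stage II.3.
So the landlord prevails on this issue.
— Issue III —
Stage III.1 — burden on tenant; standard: a preponderance (weight exceeds 55).
    (i): 76 − 20 = 56 > 55 [met]
    (j): 77 − 18 = 59 > 55 [met]
  All elements met. The tenant retains the burden for Stage III.2.
Stage III.2 — burden on tenant; standard: a scintilla of evidence (weight is at least 25).
    (k): 21 < 25 [not met]
    (l): 23 < 25 [not met]
  Stage III.2 not carried; the tenant fails its burden.
The analysis ends at Stage III.2; the landlord prevails on this issue.
Per-issue: Issue I → landlord; Issue II → landlord; Issue III → landlord. The tenant must prevail on at least one issue; overall, the landlord prevails.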